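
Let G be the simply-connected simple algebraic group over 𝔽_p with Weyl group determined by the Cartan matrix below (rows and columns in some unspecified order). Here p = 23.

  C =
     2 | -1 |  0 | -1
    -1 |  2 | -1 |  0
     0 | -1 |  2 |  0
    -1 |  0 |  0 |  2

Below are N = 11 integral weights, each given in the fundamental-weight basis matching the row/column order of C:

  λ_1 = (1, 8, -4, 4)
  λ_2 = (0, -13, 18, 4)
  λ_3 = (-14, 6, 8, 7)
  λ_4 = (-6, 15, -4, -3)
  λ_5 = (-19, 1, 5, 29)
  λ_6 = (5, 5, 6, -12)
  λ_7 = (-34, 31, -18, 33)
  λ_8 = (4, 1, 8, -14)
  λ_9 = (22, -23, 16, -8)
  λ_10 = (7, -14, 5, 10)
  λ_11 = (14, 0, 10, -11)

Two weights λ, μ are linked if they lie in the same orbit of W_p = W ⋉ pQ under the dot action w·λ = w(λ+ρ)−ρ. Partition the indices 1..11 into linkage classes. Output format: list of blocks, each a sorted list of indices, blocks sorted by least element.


Root system A_4: the 4×4 matrix C matches after relabeling.

W_23-reps of the 11 weights in Ā_23 (same 4-coord order as C):

    [1] (2, 6, 3, 5)
    [2] (5, 1, 7, 6)
    [3] (2, 6, 3, 5)
    [4] (2, 6, 3, 5)
    [5] (2, 6, 3, 5)
    [6] (5, 1, 7, 6)
    [7] (5, 7, 1, 1)
    [8] (2, 6, 3, 5)
    [9] (6, 11, 5, 1)
    [10] (5, 1, 7, 6)
    [11] (5, 1, 7, 6)

Linkage partition of the 11 weights (4 classes, p=23):

[[1, 3, 4, 5, 8], [2, 6, 10, 11], [7], [9]]


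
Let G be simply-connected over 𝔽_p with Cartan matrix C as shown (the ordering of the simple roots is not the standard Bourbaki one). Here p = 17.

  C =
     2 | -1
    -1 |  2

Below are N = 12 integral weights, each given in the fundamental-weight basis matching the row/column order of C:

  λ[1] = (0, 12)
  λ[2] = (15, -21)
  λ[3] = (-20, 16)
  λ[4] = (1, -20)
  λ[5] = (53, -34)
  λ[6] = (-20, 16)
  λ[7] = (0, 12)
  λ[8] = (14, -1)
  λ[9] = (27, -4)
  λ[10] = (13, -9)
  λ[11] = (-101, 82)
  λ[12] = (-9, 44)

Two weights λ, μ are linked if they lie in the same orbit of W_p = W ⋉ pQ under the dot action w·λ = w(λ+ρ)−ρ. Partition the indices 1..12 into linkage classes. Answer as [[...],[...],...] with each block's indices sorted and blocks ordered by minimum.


Root system A_2: the 2×2 matrix C matches after relabeling.

Each λ_j+ρ reduced to Ā_17; 2-tuples below use C's row order:

  λ_1+ρ ↦ (1, 13);  λ_2+ρ ↦ (1, 13);  λ_3+ρ ↦ (15, 0);  λ_4+ρ ↦ (15, 0);  λ_5+ρ ↦ (1, 13);  λ_6+ρ ↦ (15, 0);  λ_7+ρ ↦ (1, 13);  λ_8+ρ ↦ (15, 0);  λ_9+ρ ↦ (6, 8);  λ_10+ρ ↦ (6, 8);  λ_11+ρ ↦ (15, 0);  λ_12+ρ ↦ (6, 8)

Grouping the 12 weights by Ā_17-representative: 3 linkage classes.

[[1, 2, 5, 7], [3, 4, 6, 8, 11], [9, 10, 12]]


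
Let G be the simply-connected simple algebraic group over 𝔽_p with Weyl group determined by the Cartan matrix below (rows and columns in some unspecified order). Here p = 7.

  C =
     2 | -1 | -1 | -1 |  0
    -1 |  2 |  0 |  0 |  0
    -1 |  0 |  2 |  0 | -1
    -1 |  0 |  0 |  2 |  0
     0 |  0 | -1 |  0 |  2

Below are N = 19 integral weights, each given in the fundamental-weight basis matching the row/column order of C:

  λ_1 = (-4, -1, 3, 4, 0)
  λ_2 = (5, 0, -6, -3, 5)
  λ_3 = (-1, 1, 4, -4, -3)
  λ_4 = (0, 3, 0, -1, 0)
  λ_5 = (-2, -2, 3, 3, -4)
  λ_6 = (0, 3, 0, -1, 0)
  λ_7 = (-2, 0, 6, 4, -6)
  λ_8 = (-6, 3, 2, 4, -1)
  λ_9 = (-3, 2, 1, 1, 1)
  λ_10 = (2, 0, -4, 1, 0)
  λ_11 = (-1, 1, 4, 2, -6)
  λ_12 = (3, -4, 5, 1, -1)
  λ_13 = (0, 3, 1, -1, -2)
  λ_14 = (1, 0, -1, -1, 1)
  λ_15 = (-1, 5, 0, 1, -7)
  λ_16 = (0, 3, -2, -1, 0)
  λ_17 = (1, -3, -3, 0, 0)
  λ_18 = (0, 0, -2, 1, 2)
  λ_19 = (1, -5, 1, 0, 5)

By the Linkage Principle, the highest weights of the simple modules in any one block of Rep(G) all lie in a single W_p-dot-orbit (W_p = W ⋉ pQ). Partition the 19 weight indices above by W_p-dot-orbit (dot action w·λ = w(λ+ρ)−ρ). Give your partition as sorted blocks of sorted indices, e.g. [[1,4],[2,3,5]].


Type D_5, rank 5, |W|=1920; reorder rows/cols to standard.

Each λ_j+ρ reduced to Ā_7; 5-tuples below use C's row order:

  [1] (0, 3, 0, 2, 1);  [2] (0, 0, 1, 1, 0);  [3] (2, 1, 0, 0, 2);  [4] (0, 4, 1, 0, 0);  [5] (0, 1, 1, 2, 2);  [6] (0, 4, 1, 0, 0);  [7] (0, 4, 1, 0, 0);  [8] (2, 1, 0, 0, 2);  [9] (2, 1, 0, 0, 2);  [10] (0, 1, 1, 2, 2);  [11] (2, 1, 0, 0, 2);  [12] (0, 3, 0, 2, 1);  [13] (0, 4, 1, 0, 0);  [14] (2, 1, 0, 0, 2);  [15] (0, 1, 1, 3, 1);  [16] (0, 4, 1, 0, 0);  [17] (0, 0, 1, 1, 0);  [18] (0, 1, 1, 2, 2);  [19] (0, 1, 1, 2, 2)

These 19 weights hit 6 W_7-dot-orbits; sizes (2, 2, 5, 5, 4, 1):

[[1, 12], [2, 17], [3, 8, 9, 11, 14], [4, 6, 7, 13, 16], [5, 10, 18, 19], [15]]


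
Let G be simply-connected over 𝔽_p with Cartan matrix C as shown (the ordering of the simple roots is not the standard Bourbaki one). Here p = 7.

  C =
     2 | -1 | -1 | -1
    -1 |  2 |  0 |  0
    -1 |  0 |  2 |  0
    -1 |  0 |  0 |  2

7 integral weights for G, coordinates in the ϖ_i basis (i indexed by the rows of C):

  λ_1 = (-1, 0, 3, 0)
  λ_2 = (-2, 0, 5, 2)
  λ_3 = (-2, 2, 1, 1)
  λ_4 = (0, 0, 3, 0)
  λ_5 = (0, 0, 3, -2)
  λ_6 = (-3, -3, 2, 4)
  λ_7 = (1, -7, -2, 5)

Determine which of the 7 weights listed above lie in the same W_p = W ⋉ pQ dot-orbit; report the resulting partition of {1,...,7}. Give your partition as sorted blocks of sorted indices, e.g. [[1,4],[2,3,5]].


Root system D_4: the 4×4 matrix C matches after relabeling.

W_7-reps of the 7 weights in Ā_7 (same 4-coord order as C):

  1: (0, 1, 4, 1)
  2: (0, 1, 4, 1)
  3: (1, 2, 1, 1)
  4: (0, 1, 4, 1)
  5: (0, 1, 4, 1)
  6: (1, 2, 1, 1)
  7: (0, 1, 4, 1)

These 7 weights hit 2 W_7-dot-orbits; sizes (5, 2):

[[1, 2, 4, 5, 7], [3, 6]]


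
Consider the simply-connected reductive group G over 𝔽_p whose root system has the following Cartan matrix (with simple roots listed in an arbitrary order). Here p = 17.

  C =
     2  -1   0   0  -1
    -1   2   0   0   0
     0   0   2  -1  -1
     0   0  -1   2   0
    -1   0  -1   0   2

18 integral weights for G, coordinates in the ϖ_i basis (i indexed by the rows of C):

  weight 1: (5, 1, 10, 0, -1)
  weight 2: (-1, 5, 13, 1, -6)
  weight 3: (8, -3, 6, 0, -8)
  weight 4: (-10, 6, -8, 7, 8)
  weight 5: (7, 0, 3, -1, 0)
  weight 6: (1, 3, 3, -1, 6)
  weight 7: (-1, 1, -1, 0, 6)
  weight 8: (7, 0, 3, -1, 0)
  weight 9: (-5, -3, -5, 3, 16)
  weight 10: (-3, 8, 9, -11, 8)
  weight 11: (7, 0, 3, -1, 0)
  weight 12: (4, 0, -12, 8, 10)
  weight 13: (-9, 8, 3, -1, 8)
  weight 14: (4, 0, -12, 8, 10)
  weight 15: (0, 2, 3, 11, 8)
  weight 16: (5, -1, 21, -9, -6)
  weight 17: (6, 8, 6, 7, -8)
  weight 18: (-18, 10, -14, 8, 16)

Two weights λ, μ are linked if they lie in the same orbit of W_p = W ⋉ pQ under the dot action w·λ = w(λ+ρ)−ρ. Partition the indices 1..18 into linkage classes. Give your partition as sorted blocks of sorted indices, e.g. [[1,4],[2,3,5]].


Cartan matrix: type A_5 (|W|=720); un-permuting the 5 rows.

Folding the 18 weights λ_j+ρ into Ā_17 (reps in the given 5-coord order):

  λ_1+ρ ↦ (5, 1, 9, 2, 0);  λ_2+ρ ↦ (5, 1, 9, 2, 0);  λ_3+ρ ↦ (0, 2, 0, 1, 7);  λ_4+ρ ↦ (0, 2, 0, 1, 7);  λ_5+ρ ↦ (8, 1, 4, 0, 1);  λ_6+ρ ↦ (2, 4, 4, 0, 7);  λ_7+ρ ↦ (0, 2, 0, 1, 7);  λ_8+ρ ↦ (8, 1, 4, 0, 1);  λ_9+ρ ↦ (2, 4, 4, 0, 7);  λ_10+ρ ↦ (0, 2, 0, 1, 7);  λ_11+ρ ↦ (8, 1, 4, 0, 1);  λ_12+ρ ↦ (5, 1, 9, 2, 0);  λ_13+ρ ↦ (8, 1, 4, 0, 1);  λ_14+ρ ↦ (5, 1, 9, 2, 0);  λ_15+ρ ↦ (8, 1, 4, 0, 1);  λ_16+ρ ↦ (5, 1, 9, 2, 0);  λ_17+ρ ↦ (0, 2, 0, 1, 7);  λ_18+ρ ↦ (2, 4, 4, 0, 7)

These 18 weights hit 4 W_17-dot-orbits; sizes (5, 5, 5, 3):

[[1, 2, 12, 14, 16], [3, 4, 7, 10, 17], [5, 8, 11, 13, 15], [6, 9, 18]]


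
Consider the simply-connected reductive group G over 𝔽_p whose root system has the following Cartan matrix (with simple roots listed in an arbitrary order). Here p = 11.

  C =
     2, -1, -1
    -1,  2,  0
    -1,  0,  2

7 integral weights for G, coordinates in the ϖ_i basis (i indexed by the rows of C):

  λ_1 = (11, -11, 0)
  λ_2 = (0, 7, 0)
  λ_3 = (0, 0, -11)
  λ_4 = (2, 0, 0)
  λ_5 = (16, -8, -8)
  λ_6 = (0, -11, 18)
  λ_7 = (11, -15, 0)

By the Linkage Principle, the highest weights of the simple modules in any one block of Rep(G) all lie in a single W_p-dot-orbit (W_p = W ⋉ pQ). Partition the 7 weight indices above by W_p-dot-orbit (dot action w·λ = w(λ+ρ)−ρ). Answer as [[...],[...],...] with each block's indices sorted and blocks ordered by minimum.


Cartan matrix: type A_3 (|W|=24); un-permuting the 3 rows.

Folding the 7 weights λ_j+ρ into Ā_11 (reps in the given 3-coord order):

  λ_1+ρ ↦ (1, 8, 1)
  λ_2+ρ ↦ (1, 8, 1)
  λ_3+ρ ↦ (1, 8, 1)
  λ_4+ρ ↦ (3, 1, 1)
  λ_5+ρ ↦ (3, 1, 1)
  λ_6+ρ ↦ (1, 8, 1)
  λ_7+ρ ↦ (1, 8, 1)

Partition of {1..7} into 2 W_11-dot-orbits:

[[1, 2, 3, 6, 7], [4, 5]]


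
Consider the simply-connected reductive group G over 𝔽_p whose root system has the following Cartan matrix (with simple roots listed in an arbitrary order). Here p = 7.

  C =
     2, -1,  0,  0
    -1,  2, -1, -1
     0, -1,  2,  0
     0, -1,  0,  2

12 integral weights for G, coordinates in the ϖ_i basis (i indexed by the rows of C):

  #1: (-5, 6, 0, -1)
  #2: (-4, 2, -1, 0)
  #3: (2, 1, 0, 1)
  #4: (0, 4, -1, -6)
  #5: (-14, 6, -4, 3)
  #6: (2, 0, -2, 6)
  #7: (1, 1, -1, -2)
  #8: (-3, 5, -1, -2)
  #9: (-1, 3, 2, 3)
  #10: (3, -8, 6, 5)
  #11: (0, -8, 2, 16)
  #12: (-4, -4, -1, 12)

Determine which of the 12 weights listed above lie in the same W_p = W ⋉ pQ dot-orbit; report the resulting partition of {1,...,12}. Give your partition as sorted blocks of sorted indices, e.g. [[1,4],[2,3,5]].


C ↔ D_4 under row/col permutation; |W(D_4)| = 192.

Ā_7 reps of the 12 weights (D_4, coords as presented):

  λ_1 → (3, 0, 0, 1) · λ_2 → (3, 0, 0, 1) · λ_3 → (2, 1, 0, 1) · λ_4 → (1, 0, 0, 5) · λ_5 → (2, 1, 0, 1) · λ_6 → (1, 0, 3, 3) · λ_7 → (2, 1, 0, 1) · λ_8 → (2, 1, 0, 1) · λ_9 → (3, 0, 0, 1) · λ_10 → (3, 0, 0, 1) · λ_11 → (1, 0, 3, 3) · λ_12 → (3, 0, 0, 1)

4 distinct reps among the 12 weights ⇒ 4 W_7-linkage classes:

[[1, 2, 9, 10, 12], [3, 5, 7, 8], [4], [6, 11]]


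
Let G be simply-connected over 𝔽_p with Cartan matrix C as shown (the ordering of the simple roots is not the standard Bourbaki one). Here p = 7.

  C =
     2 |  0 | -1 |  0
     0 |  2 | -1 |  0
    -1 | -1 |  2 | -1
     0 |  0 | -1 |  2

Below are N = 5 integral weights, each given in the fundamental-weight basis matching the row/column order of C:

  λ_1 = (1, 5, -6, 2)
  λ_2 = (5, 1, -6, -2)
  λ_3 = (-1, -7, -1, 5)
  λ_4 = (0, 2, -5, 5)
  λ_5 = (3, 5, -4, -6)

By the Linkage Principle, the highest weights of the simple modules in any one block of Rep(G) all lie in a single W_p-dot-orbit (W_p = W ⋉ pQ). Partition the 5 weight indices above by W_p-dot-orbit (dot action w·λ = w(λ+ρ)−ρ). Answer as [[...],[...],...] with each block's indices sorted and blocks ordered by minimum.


Cartan matrix: type D_4 (|W|=192); un-permuting the 4 rows.

Ā_7 reps of the 5 weights (D_4, coords as presented):

  1: (3, 1, 0, 2) · 2: (3, 1, 0, 2) · 3: (6, 0, 0, 0) · 4: (3, 1, 0, 2) · 5: (3, 1, 0, 2)

These 5 weights hit 2 W_7-dot-orbits; sizes (4, 1):

[[1, 2, 4, 5], [3]]


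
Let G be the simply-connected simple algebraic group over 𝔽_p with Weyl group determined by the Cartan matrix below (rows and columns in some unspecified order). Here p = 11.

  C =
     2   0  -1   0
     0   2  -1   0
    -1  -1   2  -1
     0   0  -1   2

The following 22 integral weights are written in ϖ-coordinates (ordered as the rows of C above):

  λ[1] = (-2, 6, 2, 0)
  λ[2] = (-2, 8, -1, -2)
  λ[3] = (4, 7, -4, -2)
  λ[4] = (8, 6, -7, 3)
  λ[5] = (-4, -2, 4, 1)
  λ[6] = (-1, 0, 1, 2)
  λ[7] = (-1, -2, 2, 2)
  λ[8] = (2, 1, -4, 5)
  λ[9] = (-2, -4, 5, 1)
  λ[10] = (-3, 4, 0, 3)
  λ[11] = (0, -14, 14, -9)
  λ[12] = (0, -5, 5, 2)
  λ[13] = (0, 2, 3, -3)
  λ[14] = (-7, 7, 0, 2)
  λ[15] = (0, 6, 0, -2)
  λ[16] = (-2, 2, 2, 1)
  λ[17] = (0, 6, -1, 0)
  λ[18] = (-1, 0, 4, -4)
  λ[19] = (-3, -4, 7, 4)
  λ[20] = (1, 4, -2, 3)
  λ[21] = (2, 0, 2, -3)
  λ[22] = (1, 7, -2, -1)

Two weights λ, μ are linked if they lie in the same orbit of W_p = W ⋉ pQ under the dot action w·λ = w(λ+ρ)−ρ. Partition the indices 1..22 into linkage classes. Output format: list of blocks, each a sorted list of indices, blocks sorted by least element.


C ↔ D_4 under row/col permutation; |W(D_4)| = 192.

W_11-reps of the 22 weights in Ā_11 (same 4-coord order as C):

  λ_1+ρ ↦ (1, 7, 0, 1) · λ_2+ρ ↦ (1, 7, 0, 1) · λ_3+ρ ↦ (1, 4, 1, 3) · λ_4+ρ ↦ (3, 1, 1, 2) · λ_5+ρ ↦ (3, 1, 1, 2) · λ_6+ρ ↦ (0, 1, 2, 3) · λ_7+ρ ↦ (0, 1, 2, 3) · λ_8+ρ ↦ (0, 1, 2, 3) · λ_9+ρ ↦ (1, 3, 2, 2) · λ_10+ρ ↦ (1, 4, 1, 3) · λ_11+ρ ↦ (1, 3, 2, 2) · λ_12+ρ ↦ (1, 4, 1, 3) · λ_13+ρ ↦ (1, 3, 2, 2) · λ_14+ρ ↦ (1, 3, 2, 2) · λ_15+ρ ↦ (1, 7, 0, 1) · λ_16+ρ ↦ (1, 3, 2, 2) · λ_17+ρ ↦ (1, 7, 0, 1) · λ_18+ρ ↦ (0, 1, 2, 3) · λ_19+ρ ↦ (0, 1, 2, 3) · λ_20+ρ ↦ (1, 4, 1, 3) · λ_21+ρ ↦ (3, 1, 1, 2) · λ_22+ρ ↦ (1, 7, 0, 1)

These 22 weights hit 5 W_11-dot-orbits; sizes (5, 4, 3, 5, 5):

[[1, 2, 15, 17, 22], [3, 10, 12, 20], [4, 5, 21], [6, 7, 8, 18, 19], [9, 11, 13, 14, 16]]


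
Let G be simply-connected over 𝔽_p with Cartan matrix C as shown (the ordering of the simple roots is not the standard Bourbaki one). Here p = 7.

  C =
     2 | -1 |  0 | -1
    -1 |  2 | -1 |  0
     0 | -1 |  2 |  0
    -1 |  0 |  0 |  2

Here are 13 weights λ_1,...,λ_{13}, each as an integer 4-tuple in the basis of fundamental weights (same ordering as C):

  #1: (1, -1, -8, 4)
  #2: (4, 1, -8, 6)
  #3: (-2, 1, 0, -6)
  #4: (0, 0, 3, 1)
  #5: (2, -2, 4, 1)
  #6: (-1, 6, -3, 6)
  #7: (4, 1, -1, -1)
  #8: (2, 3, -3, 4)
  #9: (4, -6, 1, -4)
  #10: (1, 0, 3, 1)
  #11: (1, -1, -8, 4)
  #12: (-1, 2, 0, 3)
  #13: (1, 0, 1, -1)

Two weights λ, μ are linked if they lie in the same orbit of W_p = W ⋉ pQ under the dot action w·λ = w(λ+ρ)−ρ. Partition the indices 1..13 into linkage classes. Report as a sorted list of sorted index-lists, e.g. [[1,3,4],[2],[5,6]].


Cartan matrix: type A_4 (|W|=120); un-permuting the 4 rows.

Each λ_j+ρ reduced to Ā_7; 4-tuples below use C's row order:

  [1] (5, 2, 0, 0);  [2] (0, 0, 5, 0);  [3] (1, 1, 3, 1);  [4] (1, 1, 3, 1);  [5] (2, 1, 2, 0);  [6] (0, 0, 5, 0);  [7] (5, 2, 0, 0);  [8] (2, 1, 2, 0);  [9] (2, 1, 2, 0);  [10] (2, 1, 2, 0);  [11] (5, 2, 0, 0);  [12] (0, 3, 0, 3);  [13] (2, 1, 2, 0)

The 13 indices split into 5 linkage classes (same alcove rep ⇔ same W_7-dot-orbit):

[[1, 7, 11], [2, 6], [3, 4], [5, 8, 9, 10, 13], [12]]


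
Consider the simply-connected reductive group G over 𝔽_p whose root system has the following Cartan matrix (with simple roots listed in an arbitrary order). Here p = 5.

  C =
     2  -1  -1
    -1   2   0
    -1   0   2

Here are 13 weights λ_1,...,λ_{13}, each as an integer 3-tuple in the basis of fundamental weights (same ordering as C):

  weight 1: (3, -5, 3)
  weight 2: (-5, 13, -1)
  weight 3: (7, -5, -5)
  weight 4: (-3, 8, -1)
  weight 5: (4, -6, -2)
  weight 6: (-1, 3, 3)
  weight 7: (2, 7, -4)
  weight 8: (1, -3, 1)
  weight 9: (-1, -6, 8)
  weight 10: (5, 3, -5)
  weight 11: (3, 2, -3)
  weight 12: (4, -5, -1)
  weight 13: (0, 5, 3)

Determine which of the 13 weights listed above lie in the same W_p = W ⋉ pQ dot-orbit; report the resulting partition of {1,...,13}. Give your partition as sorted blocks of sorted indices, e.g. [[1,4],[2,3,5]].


C ↔ A_3 under row/col permutation; |W(A_3)| = 24.

Ā_5 reps of the 13 weights (A_3, coords as presented):

  [1] (0, 1, 1) · [2] (1, 4, 0) · [3] (0, 1, 1) · [4] (2, 1, 0) · [5] (1, 4, 0) · [6] (0, 1, 1) · [7] (2, 1, 0) · [8] (0, 2, 2) · [9] (1, 4, 0) · [10] (0, 1, 1) · [11] (2, 1, 0) · [12] (1, 4, 0) · [13] (0, 1, 1)

The 13 indices split into 4 linkage classes (same alcove rep ⇔ same W_5-dot-orbit):

[[1, 3, 6, 10, 13], [2, 5, 9, 12], [4, 7, 11], [8]]


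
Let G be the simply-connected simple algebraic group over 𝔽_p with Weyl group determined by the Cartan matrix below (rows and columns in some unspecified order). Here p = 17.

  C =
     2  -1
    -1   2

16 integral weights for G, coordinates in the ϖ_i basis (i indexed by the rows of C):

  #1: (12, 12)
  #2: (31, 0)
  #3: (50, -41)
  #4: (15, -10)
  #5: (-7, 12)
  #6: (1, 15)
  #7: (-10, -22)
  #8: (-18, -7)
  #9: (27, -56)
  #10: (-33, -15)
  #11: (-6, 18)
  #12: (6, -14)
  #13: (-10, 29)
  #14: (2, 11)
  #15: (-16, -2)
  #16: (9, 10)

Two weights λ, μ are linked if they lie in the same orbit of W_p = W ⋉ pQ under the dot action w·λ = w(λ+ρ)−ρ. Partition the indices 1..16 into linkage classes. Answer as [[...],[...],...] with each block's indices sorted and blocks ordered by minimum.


C ↔ A_2 under row/col permutation; |W(A_2)| = 6.

Each λ_j+ρ reduced to Ā_17; 2-tuples below use C's row order:

  [1] (4, 4)
  [2] (1, 15)
  [3] (0, 11)
  [4] (7, 9)
  [5] (6, 7)
  [6] (1, 15)
  [7] (4, 4)
  [8] (0, 11)
  [9] (6, 7)
  [10] (3, 12)
  [11] (3, 12)
  [12] (6, 7)
  [13] (4, 4)
  [14] (3, 12)
  [15] (1, 15)
  [16] (6, 7)

Partition of {1..16} into 6 W_17-dot-orbits:

[[1, 7, 13], [2, 6, 15], [3, 8], [4], [5, 9, 12, 16], [10, 11, 14]]


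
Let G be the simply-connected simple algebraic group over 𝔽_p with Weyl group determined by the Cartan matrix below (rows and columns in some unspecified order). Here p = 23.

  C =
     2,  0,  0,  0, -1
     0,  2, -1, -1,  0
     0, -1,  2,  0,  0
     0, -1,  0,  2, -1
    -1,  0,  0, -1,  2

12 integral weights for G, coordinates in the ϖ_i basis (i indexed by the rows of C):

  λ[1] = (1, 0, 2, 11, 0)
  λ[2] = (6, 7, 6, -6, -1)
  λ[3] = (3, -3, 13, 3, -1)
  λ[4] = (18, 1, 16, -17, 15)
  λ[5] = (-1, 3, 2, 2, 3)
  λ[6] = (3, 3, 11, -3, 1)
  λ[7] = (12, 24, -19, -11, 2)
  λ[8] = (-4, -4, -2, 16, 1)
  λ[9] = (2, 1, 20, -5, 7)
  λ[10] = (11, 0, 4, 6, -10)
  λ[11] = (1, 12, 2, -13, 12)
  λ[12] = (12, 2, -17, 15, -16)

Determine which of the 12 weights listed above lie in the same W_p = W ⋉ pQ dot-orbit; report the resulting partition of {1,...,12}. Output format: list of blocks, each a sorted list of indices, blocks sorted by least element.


A_5 Cartan matrix, 5 simple roots permuted; ρ=(1,1,1,1,1).

W_23-reps of the 12 weights in Ā_23 (same 5-coord order as C):

  [1] (2, 1, 3, 12, 1)
  [2] (2, 3, 7, 0, 5)
  [3] (4, 2, 12, 2, 0)
  [4] (4, 2, 12, 2, 0)
  [5] (0, 4, 3, 3, 4)
  [6] (4, 2, 12, 2, 0)
  [7] (2, 3, 7, 0, 5)
  [8] (2, 1, 3, 12, 1)
  [9] (4, 2, 12, 2, 0)
  [10] (3, 1, 4, 1, 7)
  [11] (2, 1, 3, 12, 1)
  [12] (2, 1, 3, 12, 1)

Linkage partition of the 12 weights (5 classes, p=23):

[[1, 8, 11, 12], [2, 7], [3, 4, 6, 9], [5], [10]]


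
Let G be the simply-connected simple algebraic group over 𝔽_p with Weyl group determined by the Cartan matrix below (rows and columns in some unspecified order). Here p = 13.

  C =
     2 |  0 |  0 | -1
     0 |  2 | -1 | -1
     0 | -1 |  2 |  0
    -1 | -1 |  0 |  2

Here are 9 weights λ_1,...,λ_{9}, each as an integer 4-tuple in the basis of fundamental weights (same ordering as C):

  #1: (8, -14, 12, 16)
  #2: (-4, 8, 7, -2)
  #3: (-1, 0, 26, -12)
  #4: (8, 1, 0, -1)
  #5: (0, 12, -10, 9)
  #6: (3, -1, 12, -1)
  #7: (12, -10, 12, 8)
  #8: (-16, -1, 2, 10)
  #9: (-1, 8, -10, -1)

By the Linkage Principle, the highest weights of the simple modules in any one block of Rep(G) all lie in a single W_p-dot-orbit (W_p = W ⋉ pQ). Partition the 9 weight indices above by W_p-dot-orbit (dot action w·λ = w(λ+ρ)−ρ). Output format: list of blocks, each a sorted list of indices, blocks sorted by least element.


Dynkin diagram of C (from the 6 off-diagonal −1 entries): A_4.

λ_j+ρ reflected into Ā_13 (⟨·,θ^∨⟩≤13); 4-tuples as given:

  1: (0, 0, 9, 0)
  2: (3, 5, 4, 0)
  3: (9, 2, 1, 0)
  4: (9, 2, 1, 0)
  5: (9, 2, 1, 0)
  6: (0, 0, 9, 0)
  7: (0, 0, 9, 0)
  8: (9, 2, 1, 0)
  9: (0, 0, 9, 0)

Partition of {1..9} into 3 W_13-dot-orbits:

[[1, 6, 7, 9], [2], [3, 4, 5, 8]]


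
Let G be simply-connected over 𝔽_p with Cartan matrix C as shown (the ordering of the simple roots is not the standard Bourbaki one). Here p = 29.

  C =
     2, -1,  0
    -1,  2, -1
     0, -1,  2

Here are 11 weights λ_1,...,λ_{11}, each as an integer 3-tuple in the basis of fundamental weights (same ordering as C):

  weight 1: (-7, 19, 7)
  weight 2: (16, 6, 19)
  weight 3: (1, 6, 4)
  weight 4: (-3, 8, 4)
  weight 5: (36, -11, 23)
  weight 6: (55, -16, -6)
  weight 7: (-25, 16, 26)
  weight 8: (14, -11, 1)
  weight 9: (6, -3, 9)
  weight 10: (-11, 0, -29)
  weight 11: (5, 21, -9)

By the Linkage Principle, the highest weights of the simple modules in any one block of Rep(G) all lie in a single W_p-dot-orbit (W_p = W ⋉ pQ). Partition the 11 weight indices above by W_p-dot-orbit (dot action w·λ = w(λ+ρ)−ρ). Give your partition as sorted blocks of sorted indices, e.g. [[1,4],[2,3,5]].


C ↔ A_3 under row/col permutation; |W(A_3)| = 24.

Ā_29 reps of the 11 weights (A_3, coords as presented):

  [1] (6, 14, 8);  [2] (2, 7, 5);  [3] (2, 7, 5);  [4] (2, 7, 5);  [5] (5, 2, 8);  [6] (2, 7, 5);  [7] (2, 7, 5);  [8] (5, 2, 8);  [9] (5, 2, 8);  [10] (19, 1, 1);  [11] (6, 14, 8)

Grouping the 11 weights by Ā_29-representative: 4 linkage classes.

[[1, 11], [2, 3, 4, 6, 7], [5, 8, 9], [10]]


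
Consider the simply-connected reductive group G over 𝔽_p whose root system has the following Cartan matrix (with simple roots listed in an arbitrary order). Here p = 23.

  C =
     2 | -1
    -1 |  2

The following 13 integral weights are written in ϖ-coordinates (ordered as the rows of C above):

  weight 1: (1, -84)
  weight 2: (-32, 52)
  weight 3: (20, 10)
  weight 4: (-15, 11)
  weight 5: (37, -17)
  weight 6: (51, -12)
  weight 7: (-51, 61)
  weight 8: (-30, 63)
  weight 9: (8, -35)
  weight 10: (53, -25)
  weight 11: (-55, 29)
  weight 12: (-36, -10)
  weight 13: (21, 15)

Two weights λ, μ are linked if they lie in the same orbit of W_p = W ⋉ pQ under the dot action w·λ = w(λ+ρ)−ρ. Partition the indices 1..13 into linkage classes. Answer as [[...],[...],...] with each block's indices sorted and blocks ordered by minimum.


Cartan matrix: type A_2 (|W|=6); un-permuting the 2 rows.

Ā_23 reps of the 13 weights (A_2, coords as presented):

    λ_1 → (12, 2)
    λ_2 → (7, 1)
    λ_3 → (12, 2)
    λ_4 → (12, 2)
    λ_5 → (7, 1)
    λ_6 → (6, 12)
    λ_7 → (12, 7)
    λ_8 → (6, 12)
    λ_9 → (12, 2)
    λ_10 → (7, 1)
    λ_11 → (7, 1)
    λ_12 → (12, 2)
    λ_13 → (7, 1)

These 13 weights hit 4 W_23-dot-orbits; sizes (5, 5, 2, 1):

[[1, 3, 4, 9, 12], [2, 5, 10, 11, 13], [6, 8], [7]]


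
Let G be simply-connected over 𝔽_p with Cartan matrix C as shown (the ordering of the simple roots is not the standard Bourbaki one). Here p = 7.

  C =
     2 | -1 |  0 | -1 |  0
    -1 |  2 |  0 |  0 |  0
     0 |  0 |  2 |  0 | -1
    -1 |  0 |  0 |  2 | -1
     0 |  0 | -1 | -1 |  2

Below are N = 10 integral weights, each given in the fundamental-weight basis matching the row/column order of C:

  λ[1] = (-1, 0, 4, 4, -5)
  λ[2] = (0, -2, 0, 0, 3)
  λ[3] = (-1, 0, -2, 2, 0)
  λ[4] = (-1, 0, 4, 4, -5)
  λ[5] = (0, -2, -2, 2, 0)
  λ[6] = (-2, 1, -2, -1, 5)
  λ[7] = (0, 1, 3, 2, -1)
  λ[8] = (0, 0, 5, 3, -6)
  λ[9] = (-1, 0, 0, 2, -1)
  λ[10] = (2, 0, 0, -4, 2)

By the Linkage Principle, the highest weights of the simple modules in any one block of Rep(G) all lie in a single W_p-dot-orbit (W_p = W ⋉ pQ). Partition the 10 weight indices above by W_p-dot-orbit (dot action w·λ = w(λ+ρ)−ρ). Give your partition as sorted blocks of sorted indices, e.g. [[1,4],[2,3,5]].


C ↔ A_5 under row/col permutation; |W(A_5)| = 720.

W_7-reps of the 10 weights in Ā_7 (same 5-coord order as C):

  λ_1+ρ ↦ (0, 1, 1, 1, 4);  λ_2+ρ ↦ (0, 1, 1, 1, 4);  λ_3+ρ ↦ (0, 1, 1, 3, 0);  λ_4+ρ ↦ (0, 1, 1, 1, 4);  λ_5+ρ ↦ (0, 1, 1, 3, 0);  λ_6+ρ ↦ (0, 1, 1, 1, 4);  λ_7+ρ ↦ (0, 1, 1, 3, 0);  λ_8+ρ ↦ (0, 1, 1, 1, 4);  λ_9+ρ ↦ (0, 1, 1, 3, 0);  λ_10+ρ ↦ (0, 1, 1, 3, 0)

Partition of {1..10} into 2 W_7-dot-orbits:

[[1, 2, 4, 6, 8], [3, 5, 7, 9, 10]]


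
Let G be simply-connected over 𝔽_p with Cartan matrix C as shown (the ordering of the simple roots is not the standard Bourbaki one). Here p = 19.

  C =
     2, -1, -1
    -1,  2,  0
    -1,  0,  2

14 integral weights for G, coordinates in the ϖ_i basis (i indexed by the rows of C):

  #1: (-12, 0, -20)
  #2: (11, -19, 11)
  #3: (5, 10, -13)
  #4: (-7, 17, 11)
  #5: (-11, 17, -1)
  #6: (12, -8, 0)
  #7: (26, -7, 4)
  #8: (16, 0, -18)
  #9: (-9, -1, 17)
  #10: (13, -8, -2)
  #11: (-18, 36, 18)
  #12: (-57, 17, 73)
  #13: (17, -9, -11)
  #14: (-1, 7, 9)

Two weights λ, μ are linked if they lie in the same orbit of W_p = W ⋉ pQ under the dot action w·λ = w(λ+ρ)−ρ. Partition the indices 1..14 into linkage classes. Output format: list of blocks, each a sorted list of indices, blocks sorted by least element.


Cartan matrix: type A_3 (|W|=24); un-permuting the 3 rows.

Folding the 14 weights λ_j+ρ into Ā_19 (reps in the given 3-coord order):

  1: (0, 8, 10)
  2: (6, 7, 1)
  3: (6, 5, 6)
  4: (6, 7, 1)
  5: (0, 8, 10)
  6: (6, 7, 1)
  7: (6, 5, 6)
  8: (0, 1, 17)
  9: (0, 8, 10)
  10: (6, 7, 1)
  11: (0, 1, 17)
  12: (0, 1, 17)
  13: (0, 8, 10)
  14: (0, 8, 10)

Linkage partition of the 14 weights (4 classes, p=19):

[[1, 5, 9, 13, 14], [2, 4, 6, 10], [3, 7], [8, 11, 12]]


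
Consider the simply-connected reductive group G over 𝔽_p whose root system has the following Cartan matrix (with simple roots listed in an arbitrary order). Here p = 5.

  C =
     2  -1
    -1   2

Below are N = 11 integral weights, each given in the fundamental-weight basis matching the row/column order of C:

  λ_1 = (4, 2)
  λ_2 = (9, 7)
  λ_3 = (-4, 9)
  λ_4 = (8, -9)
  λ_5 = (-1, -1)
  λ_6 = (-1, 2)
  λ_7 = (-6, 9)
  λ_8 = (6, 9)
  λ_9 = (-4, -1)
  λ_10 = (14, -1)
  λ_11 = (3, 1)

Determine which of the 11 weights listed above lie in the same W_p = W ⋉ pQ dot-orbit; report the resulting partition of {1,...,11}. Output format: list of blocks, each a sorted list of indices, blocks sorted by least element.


A_2 Cartan matrix, 2 simple roots permuted; ρ=(1,1).

Ā_5 reps of the 11 weights (A_2, coords as presented):

    λ_1+ρ ↦ (2, 0)
    λ_2+ρ ↦ (2, 0)
    λ_3+ρ ↦ (2, 0)
    λ_4+ρ ↦ (3, 1)
    λ_5+ρ ↦ (0, 0)
    λ_6+ρ ↦ (0, 3)
    λ_7+ρ ↦ (0, 0)
    λ_8+ρ ↦ (0, 3)
    λ_9+ρ ↦ (0, 3)
    λ_10+ρ ↦ (0, 0)
    λ_11+ρ ↦ (3, 1)

Grouping the 11 weights by Ā_5-representative: 4 linkage classes.

[[1, 2, 3], [4, 11], [5, 7, 10], [6, 8, 9]]


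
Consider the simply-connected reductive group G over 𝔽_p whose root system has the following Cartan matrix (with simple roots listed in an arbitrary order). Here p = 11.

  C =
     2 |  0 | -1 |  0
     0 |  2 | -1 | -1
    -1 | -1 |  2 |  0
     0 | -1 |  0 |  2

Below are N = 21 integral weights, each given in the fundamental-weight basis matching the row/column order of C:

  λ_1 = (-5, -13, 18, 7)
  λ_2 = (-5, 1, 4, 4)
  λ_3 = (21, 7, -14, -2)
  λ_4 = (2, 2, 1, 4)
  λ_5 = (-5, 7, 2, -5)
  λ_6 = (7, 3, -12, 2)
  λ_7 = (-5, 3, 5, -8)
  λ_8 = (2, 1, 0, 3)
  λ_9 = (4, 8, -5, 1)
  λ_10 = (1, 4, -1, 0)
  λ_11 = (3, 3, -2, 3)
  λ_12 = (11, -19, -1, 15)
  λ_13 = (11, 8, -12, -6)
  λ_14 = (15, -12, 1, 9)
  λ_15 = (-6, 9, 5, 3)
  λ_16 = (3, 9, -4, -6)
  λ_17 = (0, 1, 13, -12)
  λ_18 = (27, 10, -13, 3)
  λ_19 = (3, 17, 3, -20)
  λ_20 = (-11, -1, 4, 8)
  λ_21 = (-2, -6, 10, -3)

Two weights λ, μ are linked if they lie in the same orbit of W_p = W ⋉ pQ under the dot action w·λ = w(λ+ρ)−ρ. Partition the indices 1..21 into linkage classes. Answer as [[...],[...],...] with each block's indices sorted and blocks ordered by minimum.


Type A_4, rank 4, |W|=120; reorder rows/cols to standard.

W_11-reps of the 21 weights in Ā_11 (same 4-coord order as C):

  λ_1+ρ ↦ (3, 3, 1, 4);  λ_2+ρ ↦ (3, 2, 1, 4);  λ_3+ρ ↦ (2, 5, 0, 1);  λ_4+ρ ↦ (1, 3, 2, 3);  λ_5+ρ ↦ (3, 3, 1, 4);  λ_6+ρ ↦ (3, 3, 1, 4);  λ_7+ρ ↦ (3, 2, 1, 4);  λ_8+ρ ↦ (3, 2, 1, 4);  λ_9+ρ ↦ (0, 5, 4, 1);  λ_10+ρ ↦ (2, 5, 0, 1);  λ_11+ρ ↦ (3, 3, 1, 4);  λ_12+ρ ↦ (0, 5, 4, 1);  λ_13+ρ ↦ (0, 5, 4, 1);  λ_14+ρ ↦ (0, 5, 4, 1);  λ_15+ρ ↦ (1, 2, 3, 5);  λ_16+ρ ↦ (1, 2, 3, 5);  λ_17+ρ ↦ (2, 5, 0, 1);  λ_18+ρ ↦ (1, 2, 3, 5);  λ_19+ρ ↦ (3, 3, 1, 4);  λ_20+ρ ↦ (2, 5, 0, 1);  λ_21+ρ ↦ (1, 2, 3, 5)

Grouping the 21 weights by Ā_11-representative: 6 linkage classes.

[[1, 5, 6, 11, 19], [2, 7, 8], [3, 10, 17, 20], [4], [9, 12, 13, 14], [15, 16, 18, 21]]


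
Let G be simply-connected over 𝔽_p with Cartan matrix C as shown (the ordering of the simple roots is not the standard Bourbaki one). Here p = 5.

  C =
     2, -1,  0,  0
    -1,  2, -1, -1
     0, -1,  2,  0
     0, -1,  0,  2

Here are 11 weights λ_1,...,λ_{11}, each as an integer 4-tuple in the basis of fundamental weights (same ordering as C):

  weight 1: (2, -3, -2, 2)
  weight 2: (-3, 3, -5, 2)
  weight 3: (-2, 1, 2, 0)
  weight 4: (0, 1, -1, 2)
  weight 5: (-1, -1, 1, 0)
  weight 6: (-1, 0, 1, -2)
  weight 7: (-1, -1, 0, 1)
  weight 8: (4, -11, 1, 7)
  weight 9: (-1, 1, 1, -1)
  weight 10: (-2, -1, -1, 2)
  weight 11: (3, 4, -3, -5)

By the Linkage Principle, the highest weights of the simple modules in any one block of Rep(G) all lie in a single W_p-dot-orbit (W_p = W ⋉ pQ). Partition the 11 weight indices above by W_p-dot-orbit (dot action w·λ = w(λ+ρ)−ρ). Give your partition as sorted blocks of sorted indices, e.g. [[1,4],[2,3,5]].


C ↔ D_4 under row/col permutation; |W(D_4)| = 192.

λ_j+ρ reflected into Ā_5 (⟨·,θ^∨⟩≤5); 4-tuples as given:

  1: (0, 1, 2, 0) · 2: (0, 0, 2, 1) · 3: (0, 1, 2, 0) · 4: (0, 0, 1, 2) · 5: (0, 0, 2, 1) · 6: (0, 0, 2, 1) · 7: (0, 0, 1, 2) · 8: (3, 0, 0, 0) · 9: (0, 1, 2, 0) · 10: (0, 0, 1, 2) · 11: (0, 1, 2, 0)

Partition of {1..11} into 4 W_5-dot-orbits:

[[1, 3, 9, 11], [2, 5, 6], [4, 7, 10], [8]]


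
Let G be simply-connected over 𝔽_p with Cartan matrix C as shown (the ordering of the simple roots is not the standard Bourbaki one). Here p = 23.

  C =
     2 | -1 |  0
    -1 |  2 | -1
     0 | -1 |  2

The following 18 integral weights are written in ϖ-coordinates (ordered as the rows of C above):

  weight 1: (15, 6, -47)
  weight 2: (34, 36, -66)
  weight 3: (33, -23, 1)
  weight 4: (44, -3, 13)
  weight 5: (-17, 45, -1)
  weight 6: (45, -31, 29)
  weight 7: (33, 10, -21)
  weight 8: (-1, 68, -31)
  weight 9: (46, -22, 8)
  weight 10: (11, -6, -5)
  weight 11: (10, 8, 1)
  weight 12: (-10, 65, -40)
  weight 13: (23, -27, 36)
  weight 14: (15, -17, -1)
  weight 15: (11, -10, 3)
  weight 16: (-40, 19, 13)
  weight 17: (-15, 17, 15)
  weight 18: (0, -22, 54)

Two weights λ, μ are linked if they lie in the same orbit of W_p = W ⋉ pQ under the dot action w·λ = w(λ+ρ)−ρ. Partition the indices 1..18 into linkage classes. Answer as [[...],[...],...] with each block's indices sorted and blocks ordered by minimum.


Root system A_3: the 3×3 matrix C matches after relabeling.

Each λ_j+ρ reduced to Ā_23; 3-tuples below use C's row order:

  [1] (0, 0, 16) · [2] (3, 4, 5) · [3] (1, 2, 9) · [4] (11, 9, 2) · [5] (0, 0, 16) · [6] (0, 0, 16) · [7] (1, 2, 9) · [8] (0, 0, 16) · [9] (1, 2, 9) · [10] (3, 4, 5) · [11] (11, 9, 2) · [12] (3, 4, 5) · [13] (11, 9, 2) · [14] (0, 0, 16) · [15] (3, 4, 5) · [16] (4, 3, 11) · [17] (3, 4, 5) · [18] (1, 2, 9)

Partition of {1..18} into 5 W_23-dot-orbits:

[[1, 5, 6, 8, 14], [2, 10, 12, 15, 17], [3, 7, 9, 18], [4, 11, 13], [16]]


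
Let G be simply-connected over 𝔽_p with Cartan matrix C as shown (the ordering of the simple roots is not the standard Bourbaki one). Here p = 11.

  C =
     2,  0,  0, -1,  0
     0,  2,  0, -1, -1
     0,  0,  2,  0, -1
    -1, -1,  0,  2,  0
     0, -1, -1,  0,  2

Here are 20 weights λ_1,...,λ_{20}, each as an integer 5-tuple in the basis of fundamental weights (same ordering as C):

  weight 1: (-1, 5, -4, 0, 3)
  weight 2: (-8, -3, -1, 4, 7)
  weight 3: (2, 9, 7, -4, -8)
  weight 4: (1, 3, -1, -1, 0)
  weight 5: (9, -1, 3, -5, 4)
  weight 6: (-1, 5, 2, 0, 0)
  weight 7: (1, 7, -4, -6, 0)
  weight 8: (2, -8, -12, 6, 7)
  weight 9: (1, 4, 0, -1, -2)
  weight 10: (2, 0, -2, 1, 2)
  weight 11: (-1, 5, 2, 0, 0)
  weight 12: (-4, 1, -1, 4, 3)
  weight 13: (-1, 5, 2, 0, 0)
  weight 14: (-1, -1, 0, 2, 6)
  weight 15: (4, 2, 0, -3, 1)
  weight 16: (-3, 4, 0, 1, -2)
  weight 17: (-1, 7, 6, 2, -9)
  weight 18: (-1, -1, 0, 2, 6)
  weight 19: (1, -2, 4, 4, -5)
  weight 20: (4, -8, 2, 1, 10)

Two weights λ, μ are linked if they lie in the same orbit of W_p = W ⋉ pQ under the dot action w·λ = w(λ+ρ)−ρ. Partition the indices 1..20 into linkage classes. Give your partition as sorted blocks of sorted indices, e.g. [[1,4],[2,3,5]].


C ↔ A_5 under row/col permutation; |W(A_5)| = 720.

W_11-reps of the 20 weights in Ā_11 (same 5-coord order as C):

  λ_1+ρ ↦ (0, 6, 3, 1, 1)
  λ_2+ρ ↦ (3, 2, 0, 2, 4)
  λ_3+ρ ↦ (0, 0, 1, 3, 7)
  λ_4+ρ ↦ (2, 4, 0, 0, 1)
  λ_5+ρ ↦ (2, 4, 0, 0, 1)
  λ_6+ρ ↦ (0, 6, 3, 1, 1)
  λ_7+ρ ↦ (3, 1, 1, 2, 2)
  λ_8+ρ ↦ (0, 0, 1, 3, 7)
  λ_9+ρ ↦ (2, 4, 0, 0, 1)
  λ_10+ρ ↦ (3, 1, 1, 2, 2)
  λ_11+ρ ↦ (0, 6, 3, 1, 1)
  λ_12+ρ ↦ (3, 2, 0, 2, 4)
  λ_13+ρ ↦ (0, 6, 3, 1, 1)
  λ_14+ρ ↦ (0, 0, 1, 3, 7)
  λ_15+ρ ↦ (3, 1, 1, 2, 2)
  λ_16+ρ ↦ (2, 4, 0, 0, 1)
  λ_17+ρ ↦ (0, 0, 1, 3, 7)
  λ_18+ρ ↦ (0, 0, 1, 3, 7)
  λ_19+ρ ↦ (2, 4, 0, 0, 1)
  λ_20+ρ ↦ (3, 2, 0, 2, 4)

Partition of {1..20} into 5 W_11-dot-orbits:

[[1, 6, 11, 13], [2, 12, 20], [3, 8, 14, 17, 18], [4, 5, 9, 16, 19], [7, 10, 15]]


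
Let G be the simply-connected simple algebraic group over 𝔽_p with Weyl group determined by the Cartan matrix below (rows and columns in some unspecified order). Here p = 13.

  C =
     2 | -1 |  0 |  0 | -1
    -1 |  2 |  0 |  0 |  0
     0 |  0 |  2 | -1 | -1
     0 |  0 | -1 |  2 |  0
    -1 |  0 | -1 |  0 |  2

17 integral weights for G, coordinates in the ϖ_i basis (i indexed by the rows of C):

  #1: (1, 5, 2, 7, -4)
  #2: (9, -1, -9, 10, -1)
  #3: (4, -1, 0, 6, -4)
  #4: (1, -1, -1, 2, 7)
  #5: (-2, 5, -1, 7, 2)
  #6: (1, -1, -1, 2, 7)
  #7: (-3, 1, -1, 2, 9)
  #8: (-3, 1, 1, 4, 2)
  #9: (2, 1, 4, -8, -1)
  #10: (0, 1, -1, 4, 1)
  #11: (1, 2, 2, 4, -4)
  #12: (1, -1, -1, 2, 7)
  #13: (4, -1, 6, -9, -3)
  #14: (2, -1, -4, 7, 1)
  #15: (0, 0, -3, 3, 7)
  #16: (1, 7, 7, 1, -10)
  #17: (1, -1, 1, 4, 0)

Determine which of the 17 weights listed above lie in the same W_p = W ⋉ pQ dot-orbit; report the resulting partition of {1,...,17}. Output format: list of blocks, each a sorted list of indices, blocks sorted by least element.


A_5 Cartan matrix, 5 simple roots permuted; ρ=(1,1,1,1,1).

Alcove-folded reps (p=13, 17 weights, presented ϖ-order):

  λ_1 → (1, 2, 0, 5, 2) · λ_2 → (2, 0, 0, 3, 8) · λ_3 → (2, 0, 2, 5, 1) · λ_4 → (2, 0, 0, 3, 8) · λ_5 → (1, 2, 0, 5, 2) · λ_6 → (2, 0, 0, 3, 8) · λ_7 → (2, 0, 0, 3, 8) · λ_8 → (2, 0, 2, 5, 1) · λ_9 → (1, 2, 0, 5, 2) · λ_10 → (1, 2, 0, 5, 2) · λ_11 → (1, 2, 0, 5, 2) · λ_12 → (2, 0, 0, 3, 8) · λ_13 → (2, 0, 2, 5, 1) · λ_14 → (2, 0, 2, 5, 1) · λ_15 → (1, 1, 2, 2, 6) · λ_16 → (7, 1, 1, 1, 1) · λ_17 → (2, 0, 2, 5, 1)

5 distinct reps among the 17 weights ⇒ 5 W_13-linkage classes:

[[1, 5, 9, 10, 11], [2, 4, 6, 7, 12], [3, 8, 13, 14, 17], [15], [16]]


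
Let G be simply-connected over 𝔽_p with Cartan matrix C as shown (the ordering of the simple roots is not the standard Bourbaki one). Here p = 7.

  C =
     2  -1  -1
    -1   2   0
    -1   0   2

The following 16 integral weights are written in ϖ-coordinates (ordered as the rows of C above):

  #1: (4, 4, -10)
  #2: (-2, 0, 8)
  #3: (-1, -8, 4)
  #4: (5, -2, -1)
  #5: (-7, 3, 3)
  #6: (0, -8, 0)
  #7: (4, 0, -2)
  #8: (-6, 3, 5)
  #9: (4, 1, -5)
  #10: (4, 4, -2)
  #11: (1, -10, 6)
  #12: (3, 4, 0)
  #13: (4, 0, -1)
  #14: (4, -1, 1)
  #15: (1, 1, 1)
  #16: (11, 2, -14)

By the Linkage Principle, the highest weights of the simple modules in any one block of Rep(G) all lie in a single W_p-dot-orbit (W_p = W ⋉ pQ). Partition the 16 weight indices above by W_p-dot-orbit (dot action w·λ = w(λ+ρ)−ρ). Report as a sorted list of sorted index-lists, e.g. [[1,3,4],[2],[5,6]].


Type A_3, rank 3, |W|=24; reorder rows/cols to standard.

Alcove-folded reps (p=7, 16 weights, presented ϖ-order):

  λ_1+ρ ↦ (2, 2, 2)
  λ_2+ρ ↦ (1, 1, 5)
  λ_3+ρ ↦ (5, 0, 2)
  λ_4+ρ ↦ (5, 1, 0)
  λ_5+ρ ↦ (2, 2, 2)
  λ_6+ρ ↦ (1, 1, 5)
  λ_7+ρ ↦ (4, 1, 1)
  λ_8+ρ ↦ (4, 1, 1)
  λ_9+ρ ↦ (1, 2, 4)
  λ_10+ρ ↦ (2, 2, 2)
  λ_11+ρ ↦ (5, 0, 2)
  λ_12+ρ ↦ (2, 2, 2)
  λ_13+ρ ↦ (5, 1, 0)
  λ_14+ρ ↦ (5, 0, 2)
  λ_15+ρ ↦ (2, 2, 2)
  λ_16+ρ ↦ (4, 1, 1)

Partition of {1..16} into 6 W_7-dot-orbits:

[[1, 5, 10, 12, 15], [2, 6], [3, 11, 14], [4, 13], [7, 8, 16], [9]]


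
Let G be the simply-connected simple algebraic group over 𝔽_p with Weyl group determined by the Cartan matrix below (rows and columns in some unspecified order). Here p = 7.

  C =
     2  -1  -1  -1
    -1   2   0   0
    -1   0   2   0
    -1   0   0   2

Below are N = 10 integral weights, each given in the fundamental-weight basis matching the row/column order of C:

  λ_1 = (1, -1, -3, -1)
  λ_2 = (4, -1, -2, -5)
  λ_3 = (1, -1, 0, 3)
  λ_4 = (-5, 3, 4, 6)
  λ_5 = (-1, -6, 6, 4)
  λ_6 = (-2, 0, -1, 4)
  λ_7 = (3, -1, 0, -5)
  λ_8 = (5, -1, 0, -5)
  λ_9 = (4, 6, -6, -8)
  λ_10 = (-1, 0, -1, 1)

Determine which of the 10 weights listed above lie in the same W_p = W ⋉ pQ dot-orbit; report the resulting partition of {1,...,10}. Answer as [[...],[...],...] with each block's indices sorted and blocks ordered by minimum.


Type D_4, rank 4, |W|=192; reorder rows/cols to standard.

Each λ_j+ρ reduced to Ā_7; 4-tuples below use C's row order:

    [1] (0, 0, 2, 0)
    [2] (0, 0, 1, 4)
    [3] (0, 0, 1, 4)
    [4] (0, 1, 0, 2)
    [5] (0, 0, 2, 0)
    [6] (0, 0, 1, 4)
    [7] (0, 0, 1, 4)
    [8] (0, 0, 1, 4)
    [9] (0, 0, 2, 0)
    [10] (0, 1, 0, 2)

Grouping the 10 weights by Ā_7-representative: 3 linkage classes.

[[1, 5, 9], [2, 3, 6, 7, 8], [4, 10]]


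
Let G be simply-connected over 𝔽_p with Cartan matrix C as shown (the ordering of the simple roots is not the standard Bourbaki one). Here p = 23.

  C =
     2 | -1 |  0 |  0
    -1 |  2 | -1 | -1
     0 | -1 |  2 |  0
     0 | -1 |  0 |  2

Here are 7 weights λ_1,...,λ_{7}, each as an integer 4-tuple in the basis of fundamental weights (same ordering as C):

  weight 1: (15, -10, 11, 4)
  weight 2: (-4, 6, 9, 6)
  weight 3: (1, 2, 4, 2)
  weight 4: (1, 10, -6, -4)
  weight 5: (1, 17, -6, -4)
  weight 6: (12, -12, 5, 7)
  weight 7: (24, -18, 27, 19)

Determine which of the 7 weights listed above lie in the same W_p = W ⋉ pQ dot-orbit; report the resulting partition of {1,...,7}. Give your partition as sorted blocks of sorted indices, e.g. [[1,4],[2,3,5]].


D_4 Cartan matrix, 4 simple roots permuted; ρ=(1,1,1,1).

λ_j+ρ reflected into Ā_23 (⟨·,θ^∨⟩≤23); 4-tuples as given:

  λ_1 → (7, 4, 3, 4) · λ_2 → (2, 1, 9, 6) · λ_3 → (2, 3, 5, 3) · λ_4 → (2, 3, 5, 3) · λ_5 → (2, 3, 5, 3) · λ_6 → (2, 3, 5, 3) · λ_7 → (2, 3, 5, 3)

These 7 weights hit 3 W_23-dot-orbits; sizes (1, 1, 5):

[[1], [2], [3, 4, 5, 6, 7]]


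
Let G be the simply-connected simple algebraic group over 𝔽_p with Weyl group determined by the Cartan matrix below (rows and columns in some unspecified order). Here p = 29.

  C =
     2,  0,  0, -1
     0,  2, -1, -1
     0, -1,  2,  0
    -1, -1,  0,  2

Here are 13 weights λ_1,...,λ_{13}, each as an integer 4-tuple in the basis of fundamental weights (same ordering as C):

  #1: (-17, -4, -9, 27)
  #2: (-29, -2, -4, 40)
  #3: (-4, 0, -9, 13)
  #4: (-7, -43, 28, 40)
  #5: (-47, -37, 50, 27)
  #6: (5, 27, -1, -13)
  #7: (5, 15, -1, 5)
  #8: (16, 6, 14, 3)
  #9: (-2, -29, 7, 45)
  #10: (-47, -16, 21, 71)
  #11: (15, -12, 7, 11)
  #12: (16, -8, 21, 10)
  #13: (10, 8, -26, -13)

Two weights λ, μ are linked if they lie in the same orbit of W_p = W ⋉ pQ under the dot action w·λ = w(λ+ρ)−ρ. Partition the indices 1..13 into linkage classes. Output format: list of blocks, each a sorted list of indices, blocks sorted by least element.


Root system A_4: the 4×4 matrix C matches after relabeling.

λ_j+ρ reflected into Ā_29 (⟨·,θ^∨⟩≤29); 4-tuples as given:

    λ_1 → (16, 8, 3, 1)
    λ_2 → (16, 8, 3, 1)
    λ_3 → (3, 7, 1, 4)
    λ_4 → (6, 16, 0, 6)
    λ_5 → (3, 7, 1, 4)
    λ_6 → (6, 16, 0, 6)
    λ_7 → (6, 16, 0, 6)
    λ_8 → (3, 7, 1, 4)
    λ_9 → (16, 8, 3, 1)
    λ_10 → (3, 7, 1, 4)
    λ_11 → (16, 8, 3, 1)
    λ_12 → (3, 7, 1, 4)
    λ_13 → (16, 8, 3, 1)

These 13 weights hit 3 W_29-dot-orbits; sizes (5, 5, 3):

[[1, 2, 9, 11, 13], [3, 5, 8, 10, 12], [4, 6, 7]]
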